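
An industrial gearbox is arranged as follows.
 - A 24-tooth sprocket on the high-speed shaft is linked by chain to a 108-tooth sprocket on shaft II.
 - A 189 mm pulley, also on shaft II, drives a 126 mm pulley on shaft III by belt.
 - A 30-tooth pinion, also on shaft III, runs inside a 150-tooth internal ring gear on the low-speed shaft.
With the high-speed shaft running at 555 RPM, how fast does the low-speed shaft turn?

the high-speed shaft → shaft II (chain, 108/24): 555 ÷ 4.5 = 123.33 RPM
shaft II → shaft III (belt, 126/189): 123.33 ÷ 0.66667 = 185 RPM
shaft III → the low-speed shaft (internal gear, 150/30): 185 ÷ 5 = 37 RPM

37 RPM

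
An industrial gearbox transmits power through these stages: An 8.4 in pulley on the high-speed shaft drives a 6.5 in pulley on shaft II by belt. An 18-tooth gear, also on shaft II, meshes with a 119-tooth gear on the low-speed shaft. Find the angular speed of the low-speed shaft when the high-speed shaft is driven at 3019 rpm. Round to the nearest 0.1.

belt 6.5/8.4 = 0.77381 → 3019/0.77381 = 3901.5 rpm
gear mesh 119/18 = 6.6111 → 3901.5/6.6111 = 590.14 rpm

590.1 rpm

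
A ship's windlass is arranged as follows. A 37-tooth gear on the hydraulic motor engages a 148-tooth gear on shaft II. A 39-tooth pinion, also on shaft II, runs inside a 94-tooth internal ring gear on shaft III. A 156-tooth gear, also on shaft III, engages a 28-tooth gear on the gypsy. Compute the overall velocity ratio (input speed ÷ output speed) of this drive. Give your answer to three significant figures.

1.73

Each stage contributes driven/driver: gear mesh 148/37 = 4, internal gear 94/39 = 2.4103, gear mesh 28/156 = 0.17949.
Overall: 4 × 2.4103 × 0.17949 = 1.7304.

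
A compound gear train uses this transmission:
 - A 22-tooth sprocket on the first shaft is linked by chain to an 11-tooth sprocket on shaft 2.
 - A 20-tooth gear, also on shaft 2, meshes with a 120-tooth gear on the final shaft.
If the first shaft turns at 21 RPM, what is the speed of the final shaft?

the first shaft → shaft 2 (chain, 11/22): 21 ÷ 0.5 = 42 RPM
shaft 2 → the final shaft (gear mesh, 120/20): 42 ÷ 6 = 7 RPM

7 RPM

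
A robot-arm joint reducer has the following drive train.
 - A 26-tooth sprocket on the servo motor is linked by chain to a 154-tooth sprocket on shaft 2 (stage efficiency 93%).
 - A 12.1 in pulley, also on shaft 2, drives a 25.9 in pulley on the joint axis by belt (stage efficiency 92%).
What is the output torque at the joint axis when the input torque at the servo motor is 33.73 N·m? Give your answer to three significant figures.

Chain: ratio = 154/26 = 5.9231; torque at shaft 2 = 33.73 × 5.9231 × 0.93 = 185.8 N·m.
Belt: ratio = 25.9/12.1 = 2.1405; torque at the joint axis = 185.8 × 2.1405 × 0.92 = 365.89 N·m.

366 N·m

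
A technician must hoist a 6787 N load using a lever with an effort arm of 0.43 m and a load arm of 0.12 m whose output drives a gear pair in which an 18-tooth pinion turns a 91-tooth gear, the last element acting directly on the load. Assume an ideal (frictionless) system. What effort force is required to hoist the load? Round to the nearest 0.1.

374.6 N

Lever MA = effort arm / load arm = 0.43/0.12 = 3.5833.
Gear pair MA = 91/18 = 5.0556.
Combined ideal MA = 3.5833 × 5.0556 = 18.116.
Effort = load / MA = 6787 / 18.116 = 374.65 N.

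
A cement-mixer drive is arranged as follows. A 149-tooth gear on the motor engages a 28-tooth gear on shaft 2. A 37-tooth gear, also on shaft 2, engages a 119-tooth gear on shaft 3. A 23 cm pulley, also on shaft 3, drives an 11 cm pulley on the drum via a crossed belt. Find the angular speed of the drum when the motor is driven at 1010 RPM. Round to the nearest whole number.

Gear mesh: ratio = 28/149 = 0.18792, so shaft 2 turns at 1010 / 0.18792 = 5374.6 RPM.
Gear mesh: ratio = 119/37 = 3.2162, so shaft 3 turns at 5374.6 / 3.2162 = 1671.1 RPM.
Belt: ratio = 11/23 = 0.47826, so the drum turns at 1671.1 / 0.47826 = 3494.1 RPM.

3494 RPM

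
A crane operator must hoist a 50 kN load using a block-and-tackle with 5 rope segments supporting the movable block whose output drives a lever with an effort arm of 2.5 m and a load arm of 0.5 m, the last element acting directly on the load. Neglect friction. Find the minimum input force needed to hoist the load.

2 kN

Block-and-tackle MA = number of supporting rope parts = 5.
Lever MA = effort arm / load arm = 2.5/0.5 = 5.
Combined ideal MA = 5 × 5 = 25.
Effort = load / MA = 50 / 25 = 2 kN.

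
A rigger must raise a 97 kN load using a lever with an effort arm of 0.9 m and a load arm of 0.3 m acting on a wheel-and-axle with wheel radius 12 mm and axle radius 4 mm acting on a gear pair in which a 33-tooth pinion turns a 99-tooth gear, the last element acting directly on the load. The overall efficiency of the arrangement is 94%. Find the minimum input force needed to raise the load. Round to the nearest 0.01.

Lever MA = effort arm / load arm = 0.9/0.3 = 3.
Wheel-and-axle MA = R/r = 12/4 = 3.
Gear pair MA = 99/33 = 3.
Combined ideal MA = 3 × 3 × 3 = 27.
Actual MA = 27 × 0.94 = 25.38.
Effort = load / actual MA = 97 / 25.38 = 3.8219 kN.

3.82 kN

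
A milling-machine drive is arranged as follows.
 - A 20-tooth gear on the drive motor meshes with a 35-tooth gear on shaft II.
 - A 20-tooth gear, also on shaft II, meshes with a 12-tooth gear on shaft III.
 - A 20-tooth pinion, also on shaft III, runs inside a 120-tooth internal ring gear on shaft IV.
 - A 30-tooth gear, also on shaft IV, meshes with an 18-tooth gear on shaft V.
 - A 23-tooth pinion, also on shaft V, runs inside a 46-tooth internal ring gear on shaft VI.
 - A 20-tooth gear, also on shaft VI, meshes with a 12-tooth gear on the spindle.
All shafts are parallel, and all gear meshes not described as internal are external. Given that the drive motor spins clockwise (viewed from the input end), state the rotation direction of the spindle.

the drive motor → shaft II: external mesh, 1 reversal → CCW.
shaft II → shaft III: external mesh, 1 reversal → CW.
shaft III → shaft IV: internal mesh, same direction → CW.
shaft IV → shaft V: external mesh, 1 reversal → CCW.
shaft V → shaft VI: internal mesh, same direction → CCW.
shaft VI → the spindle: external mesh, 1 reversal → CW.
4 reversals in total — an even number — so the spindle turns the same way as the drive motor.

clockwise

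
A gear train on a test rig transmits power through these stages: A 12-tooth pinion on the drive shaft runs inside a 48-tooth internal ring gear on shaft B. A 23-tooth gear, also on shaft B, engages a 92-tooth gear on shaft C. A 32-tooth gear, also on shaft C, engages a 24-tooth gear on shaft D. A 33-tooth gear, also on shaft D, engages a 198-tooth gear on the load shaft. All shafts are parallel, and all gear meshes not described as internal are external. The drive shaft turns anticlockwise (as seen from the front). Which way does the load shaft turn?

clockwise

the drive shaft → shaft B: internal mesh, same direction → CCW.
shaft B → shaft C: external mesh, 1 reversal → CW.
shaft C → shaft D: external mesh, 1 reversal → CCW.
shaft D → the load shaft: external mesh, 1 reversal → CW.
3 reversals in total — an odd number — so the load shaft turns opposite to the drive shaft.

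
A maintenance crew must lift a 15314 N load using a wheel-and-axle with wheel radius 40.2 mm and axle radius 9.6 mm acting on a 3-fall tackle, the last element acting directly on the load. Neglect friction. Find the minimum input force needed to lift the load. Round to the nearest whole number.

1219 N

Wheel-and-axle MA = R/r = 40.2/9.6 = 4.1875.
Block-and-tackle MA = number of supporting rope parts = 3.
Combined ideal MA = 4.1875 × 3 = 12.563.
Effort = load / MA = 15314 / 12.563 = 1219 N.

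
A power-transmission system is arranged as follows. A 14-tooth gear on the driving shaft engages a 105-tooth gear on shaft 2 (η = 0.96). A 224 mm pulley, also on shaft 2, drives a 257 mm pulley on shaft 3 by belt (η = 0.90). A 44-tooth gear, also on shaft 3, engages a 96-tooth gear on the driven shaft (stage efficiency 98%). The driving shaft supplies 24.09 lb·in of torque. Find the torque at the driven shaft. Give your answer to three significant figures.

After the gear mesh (105/14): 24.09 × 7.5 × 0.96 = 173.45 lb·in
After the belt (257/224): 173.45 × 1.1473 × 0.90 = 179.1 lb·in
After the gear mesh (96/44): 179.1 × 2.1818 × 0.98 = 382.95 lb·in

383 lb·in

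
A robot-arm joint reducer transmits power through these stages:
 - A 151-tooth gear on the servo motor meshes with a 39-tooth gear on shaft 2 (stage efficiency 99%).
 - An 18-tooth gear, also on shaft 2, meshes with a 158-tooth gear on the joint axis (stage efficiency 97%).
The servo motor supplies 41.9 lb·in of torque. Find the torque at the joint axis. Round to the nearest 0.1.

91.2 lb·in

gear mesh 39/151 = 0.25828 → τ = 41.9·0.25828·0.99 = 10.714 lb·in
gear mesh 158/18 = 8.7778 → τ = 10.714·8.7778·0.97 = 91.221 lb·in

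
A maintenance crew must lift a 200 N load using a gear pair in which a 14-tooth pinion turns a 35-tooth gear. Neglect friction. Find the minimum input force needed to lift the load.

Gear pair MA = 35/14 = 2.5.
Effort = load / MA = 200 / 2.5 = 80 N.

80 N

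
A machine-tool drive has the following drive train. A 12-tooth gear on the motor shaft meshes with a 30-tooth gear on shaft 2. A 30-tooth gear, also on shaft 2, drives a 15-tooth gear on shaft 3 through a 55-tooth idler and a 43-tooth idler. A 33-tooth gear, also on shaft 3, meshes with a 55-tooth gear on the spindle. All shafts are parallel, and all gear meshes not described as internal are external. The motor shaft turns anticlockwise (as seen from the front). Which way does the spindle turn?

the motor shaft → shaft 2: external mesh, 1 reversal → CW.
shaft 2 → shaft 3: driver → idler → idler → driven is 3 external meshes, 3 reversals → CCW.
shaft 3 → the spindle: external mesh, 1 reversal → CW.
5 reversals in total — an odd number — so the spindle turns opposite to the motor shaft.

clockwise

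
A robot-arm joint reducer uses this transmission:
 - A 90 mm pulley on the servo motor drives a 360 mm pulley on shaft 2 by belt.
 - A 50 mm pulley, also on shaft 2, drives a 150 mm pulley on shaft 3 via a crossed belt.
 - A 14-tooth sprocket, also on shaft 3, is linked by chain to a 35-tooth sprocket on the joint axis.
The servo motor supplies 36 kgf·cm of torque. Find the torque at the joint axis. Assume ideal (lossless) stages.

After the belt (360/90): 36 × 4 = 144 kgf·cm
After the belt (150/50): 144 × 3 = 432 kgf·cm
After the chain (35/14): 432 × 2.5 = 1080 kgf·cm

1080 kgf·cm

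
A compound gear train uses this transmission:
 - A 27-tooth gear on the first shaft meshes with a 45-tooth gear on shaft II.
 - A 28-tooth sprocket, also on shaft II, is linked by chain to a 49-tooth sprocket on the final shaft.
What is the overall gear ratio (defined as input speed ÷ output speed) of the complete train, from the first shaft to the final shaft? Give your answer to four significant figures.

2.917

Each stage contributes driven/driver: gear mesh 45/27 = 1.6667, chain 49/28 = 1.75.
Overall: 1.6667 × 1.75 = 2.9167.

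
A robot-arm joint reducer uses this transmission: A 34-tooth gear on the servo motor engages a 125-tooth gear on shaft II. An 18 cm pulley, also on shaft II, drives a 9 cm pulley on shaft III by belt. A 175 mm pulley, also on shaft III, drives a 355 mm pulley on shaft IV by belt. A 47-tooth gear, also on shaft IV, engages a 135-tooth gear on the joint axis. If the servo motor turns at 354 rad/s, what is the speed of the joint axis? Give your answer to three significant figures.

gear mesh 125/34 = 3.6765 → 354/3.6765 = 96.288 rad/s
belt 9/18 = 0.5 → 96.288/0.5 = 192.58 rad/s
belt 355/175 = 2.0286 → 192.58/2.0286 = 94.932 rad/s
gear mesh 135/47 = 2.8723 → 94.932/2.8723 = 33.05 rad/s

33.1 rad/s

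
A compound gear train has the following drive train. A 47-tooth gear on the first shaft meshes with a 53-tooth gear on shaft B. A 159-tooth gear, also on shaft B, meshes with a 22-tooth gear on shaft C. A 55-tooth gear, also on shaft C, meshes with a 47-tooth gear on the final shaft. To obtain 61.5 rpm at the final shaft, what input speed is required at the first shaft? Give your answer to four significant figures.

Overall ratio R = 1.1277 × 0.13836 × 0.85455 = 0.13333.
Required input speed = output speed × R = 61.5 × 0.13333 = 8.2 rpm.

8.200 rpm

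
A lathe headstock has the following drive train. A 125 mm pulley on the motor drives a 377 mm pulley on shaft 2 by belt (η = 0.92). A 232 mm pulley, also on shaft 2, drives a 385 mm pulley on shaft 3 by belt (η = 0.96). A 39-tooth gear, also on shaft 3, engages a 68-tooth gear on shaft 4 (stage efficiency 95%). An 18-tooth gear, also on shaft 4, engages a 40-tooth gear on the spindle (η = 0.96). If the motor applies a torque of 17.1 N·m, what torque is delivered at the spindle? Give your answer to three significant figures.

Belt: ratio = 377/125 = 3.016; torque at shaft 2 = 17.1 × 3.016 × 0.92 = 47.448 N·m.
Belt: ratio = 385/232 = 1.6595; torque at shaft 3 = 47.448 × 1.6595 × 0.96 = 75.589 N·m.
Gear mesh: ratio = 68/39 = 1.7436; torque at shaft 4 = 75.589 × 1.7436 × 0.95 = 125.21 N·m.
Gear mesh: ratio = 40/18 = 2.2222; torque at the spindle = 125.21 × 2.2222 × 0.96 = 267.11 N·m.

267 N·m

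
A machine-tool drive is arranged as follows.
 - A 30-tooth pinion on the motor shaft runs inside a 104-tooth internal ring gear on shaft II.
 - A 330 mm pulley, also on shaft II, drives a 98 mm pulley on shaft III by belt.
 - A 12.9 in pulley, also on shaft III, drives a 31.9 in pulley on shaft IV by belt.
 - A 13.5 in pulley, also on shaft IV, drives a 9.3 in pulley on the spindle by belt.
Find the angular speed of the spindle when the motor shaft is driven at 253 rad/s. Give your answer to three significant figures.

the motor shaft → shaft II (internal gear, 104/30): 253 ÷ 3.4667 = 72.981 rad/s
shaft II → shaft III (belt, 98/330): 72.981 ÷ 0.29697 = 245.75 rad/s
shaft III → shaft IV (belt, 31.9/12.9): 245.75 ÷ 2.4729 = 99.379 rad/s
shaft IV → the spindle (belt, 9.3/13.5): 99.379 ÷ 0.68889 = 144.26 rad/s

144 rad/s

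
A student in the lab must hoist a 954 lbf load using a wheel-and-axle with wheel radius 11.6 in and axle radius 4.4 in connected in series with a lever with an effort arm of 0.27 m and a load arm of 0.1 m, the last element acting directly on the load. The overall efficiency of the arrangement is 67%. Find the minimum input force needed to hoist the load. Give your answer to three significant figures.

200 lbf

Wheel-and-axle MA = R/r = 11.6/4.4 = 2.6364.
Lever MA = effort arm / load arm = 0.27/0.1 = 2.7.
Combined ideal MA = 2.6364 × 2.7 = 7.1182.
Actual MA = 7.1182 × 0.67 = 4.7692.
Effort = load / actual MA = 954 / 4.7692 = 200.03 lbf.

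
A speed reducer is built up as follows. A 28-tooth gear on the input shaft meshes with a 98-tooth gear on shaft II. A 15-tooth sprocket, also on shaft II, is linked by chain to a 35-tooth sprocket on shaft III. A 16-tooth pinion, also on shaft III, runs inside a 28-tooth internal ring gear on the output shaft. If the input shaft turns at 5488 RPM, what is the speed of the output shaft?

384 RPM

Gear mesh: ratio = 98/28 = 3.5, so shaft II turns at 5488 / 3.5 = 1568 RPM.
Chain: ratio = 35/15 = 2.3333, so shaft III turns at 1568 / 2.3333 = 672 RPM.
Internal gear: ratio = 28/16 = 1.75, so the output shaft turns at 672 / 1.75 = 384 RPM.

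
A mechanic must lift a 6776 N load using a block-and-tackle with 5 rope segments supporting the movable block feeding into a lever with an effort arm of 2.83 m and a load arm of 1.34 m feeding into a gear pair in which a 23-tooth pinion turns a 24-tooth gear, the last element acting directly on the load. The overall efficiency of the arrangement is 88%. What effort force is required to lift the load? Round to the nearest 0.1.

Block-and-tackle MA = number of supporting rope parts = 5.
Lever MA = effort arm / load arm = 2.83/1.34 = 2.1119.
Gear pair MA = 24/23 = 1.0435.
Combined ideal MA = 5 × 2.1119 × 1.0435 = 11.019.
Actual MA = 11.019 × 0.88 = 9.6966.
Effort = load / actual MA = 6776 / 9.6966 = 698.8 N.

698.8 N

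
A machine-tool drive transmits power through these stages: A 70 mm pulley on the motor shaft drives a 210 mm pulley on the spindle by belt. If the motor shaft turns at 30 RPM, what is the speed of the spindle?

10 RPM

the motor shaft → the spindle (belt, 210/70): 30 ÷ 3 = 10 RPM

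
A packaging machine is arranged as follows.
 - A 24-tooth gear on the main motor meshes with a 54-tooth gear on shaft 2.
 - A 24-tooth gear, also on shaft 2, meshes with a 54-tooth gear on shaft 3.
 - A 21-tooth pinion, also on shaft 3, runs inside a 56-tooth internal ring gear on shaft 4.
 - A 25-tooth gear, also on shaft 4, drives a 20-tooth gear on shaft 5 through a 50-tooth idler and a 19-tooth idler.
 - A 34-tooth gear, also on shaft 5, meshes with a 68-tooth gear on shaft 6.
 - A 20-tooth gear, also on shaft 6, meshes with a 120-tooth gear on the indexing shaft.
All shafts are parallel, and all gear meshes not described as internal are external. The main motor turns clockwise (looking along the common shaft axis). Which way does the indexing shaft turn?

the main motor → shaft 2: external mesh, 1 reversal → CCW.
shaft 2 → shaft 3: external mesh, 1 reversal → CW.
shaft 3 → shaft 4: internal mesh, same direction → CW.
shaft 4 → shaft 5: driver → idler → idler → driven is 3 external meshes, 3 reversals → CCW.
shaft 5 → shaft 6: external mesh, 1 reversal → CW.
shaft 6 → the indexing shaft: external mesh, 1 reversal → CCW.
7 reversals in total — an odd number — so the indexing shaft turns opposite to the main motor.

counterclockwise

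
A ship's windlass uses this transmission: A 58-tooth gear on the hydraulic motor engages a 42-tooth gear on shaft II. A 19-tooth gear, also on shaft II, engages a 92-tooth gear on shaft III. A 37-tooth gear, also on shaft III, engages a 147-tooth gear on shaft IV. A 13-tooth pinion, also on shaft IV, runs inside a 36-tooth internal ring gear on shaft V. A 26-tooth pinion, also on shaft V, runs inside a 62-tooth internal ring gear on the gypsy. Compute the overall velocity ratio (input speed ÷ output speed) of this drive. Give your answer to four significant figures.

Each stage contributes driven/driver: gear mesh 42/58 = 0.72414, gear mesh 92/19 = 4.8421, gear mesh 147/37 = 3.973, internal gear 36/13 = 2.7692, internal gear 62/26 = 2.3846.
Overall: 0.72414 × 4.8421 × 3.973 × 2.7692 × 2.3846 = 91.992.

91.99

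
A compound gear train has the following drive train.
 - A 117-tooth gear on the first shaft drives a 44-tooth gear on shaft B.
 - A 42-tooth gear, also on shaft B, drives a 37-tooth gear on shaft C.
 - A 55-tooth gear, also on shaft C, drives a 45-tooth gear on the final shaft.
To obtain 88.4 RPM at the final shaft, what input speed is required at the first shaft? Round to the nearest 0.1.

Overall ratio R = 0.37607 × 0.88095 × 0.81818 = 0.27106.
Required input speed = output speed × R = 88.4 × 0.27106 = 23.962 RPM.

24.0 RPM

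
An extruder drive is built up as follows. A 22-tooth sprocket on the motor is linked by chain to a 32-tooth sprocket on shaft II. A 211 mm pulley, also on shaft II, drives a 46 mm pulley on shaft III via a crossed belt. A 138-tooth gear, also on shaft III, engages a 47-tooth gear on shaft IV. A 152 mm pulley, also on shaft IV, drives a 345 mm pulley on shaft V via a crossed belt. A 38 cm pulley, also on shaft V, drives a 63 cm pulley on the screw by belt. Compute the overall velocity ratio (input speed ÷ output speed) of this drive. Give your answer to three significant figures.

0.406

Each stage contributes driven/driver: chain 32/22 = 1.4545, belt 46/211 = 0.21801, gear mesh 47/138 = 0.34058, belt 345/152 = 2.2697, belt 63/38 = 1.6579.
Overall: 1.4545 × 0.21801 × 0.34058 × 2.2697 × 1.6579 = 0.4064.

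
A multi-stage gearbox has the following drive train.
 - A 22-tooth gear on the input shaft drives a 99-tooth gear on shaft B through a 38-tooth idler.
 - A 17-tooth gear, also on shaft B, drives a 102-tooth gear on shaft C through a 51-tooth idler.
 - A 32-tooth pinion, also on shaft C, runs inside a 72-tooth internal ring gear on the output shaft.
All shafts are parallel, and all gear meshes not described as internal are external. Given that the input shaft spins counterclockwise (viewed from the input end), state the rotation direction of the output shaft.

counterclockwise

the input shaft → shaft B: driver → idler → driven is 2 external meshes, 2 reversals → CCW.
shaft B → shaft C: driver → idler → driven is 2 external meshes, 2 reversals → CCW.
shaft C → the output shaft: internal mesh, same direction → CCW.
4 reversals in total — an even number — so the output shaft turns the same way as the input shaft.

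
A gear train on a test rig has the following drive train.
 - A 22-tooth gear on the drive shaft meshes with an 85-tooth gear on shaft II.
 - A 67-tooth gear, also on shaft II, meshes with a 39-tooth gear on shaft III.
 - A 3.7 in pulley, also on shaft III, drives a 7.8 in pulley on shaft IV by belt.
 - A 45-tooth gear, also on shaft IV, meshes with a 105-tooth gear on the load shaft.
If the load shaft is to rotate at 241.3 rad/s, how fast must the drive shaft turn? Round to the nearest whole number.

2669 rad/s

Overall ratio R = 3.8636 × 0.58209 × 2.1081 × 2.3333 = 11.063.
Required input speed = output speed × R = 241.3 × 11.063 = 2669.4 rad/s.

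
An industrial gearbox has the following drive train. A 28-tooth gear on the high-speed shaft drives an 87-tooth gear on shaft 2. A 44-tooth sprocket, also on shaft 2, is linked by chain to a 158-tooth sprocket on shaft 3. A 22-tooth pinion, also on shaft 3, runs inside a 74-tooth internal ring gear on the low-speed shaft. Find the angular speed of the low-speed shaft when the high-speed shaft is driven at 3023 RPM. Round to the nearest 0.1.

80.5 RPM

Gear mesh: ratio = 87/28 = 3.1071, so shaft 2 turns at 3023 / 3.1071 = 972.92 RPM.
Chain: ratio = 158/44 = 3.5909, so shaft 3 turns at 972.92 / 3.5909 = 270.94 RPM.
Internal gear: ratio = 74/22 = 3.3636, so the low-speed shaft turns at 270.94 / 3.3636 = 80.55 RPM.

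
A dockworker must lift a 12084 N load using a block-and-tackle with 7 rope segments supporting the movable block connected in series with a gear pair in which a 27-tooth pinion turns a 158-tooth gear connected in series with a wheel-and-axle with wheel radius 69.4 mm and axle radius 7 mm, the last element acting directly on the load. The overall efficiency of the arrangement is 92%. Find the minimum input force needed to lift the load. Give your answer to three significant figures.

Block-and-tackle MA = number of supporting rope parts = 7.
Gear pair MA = 158/27 = 5.8519.
Wheel-and-axle MA = R/r = 69.4/7 = 9.9143.
Combined ideal MA = 7 × 5.8519 × 9.9143 = 406.12.
Actual MA = 406.12 × 0.92 = 373.63.
Effort = load / actual MA = 12084 / 373.63 = 32.342 N.

32.3 N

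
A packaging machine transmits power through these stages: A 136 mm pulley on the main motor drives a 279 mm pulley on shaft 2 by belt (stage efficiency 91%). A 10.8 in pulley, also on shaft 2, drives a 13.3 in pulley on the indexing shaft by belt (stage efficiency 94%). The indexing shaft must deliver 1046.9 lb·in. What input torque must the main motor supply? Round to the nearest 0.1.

Overall ratio R = 2.0515 × 1.2315 = 2.5263; overall efficiency η = 0.91 × 0.94 = 0.8554.
Input torque = output torque / (R × η) = 1046.9 / (2.5263 × 0.8554) = 484.44 lb·in.

484.4 lb·in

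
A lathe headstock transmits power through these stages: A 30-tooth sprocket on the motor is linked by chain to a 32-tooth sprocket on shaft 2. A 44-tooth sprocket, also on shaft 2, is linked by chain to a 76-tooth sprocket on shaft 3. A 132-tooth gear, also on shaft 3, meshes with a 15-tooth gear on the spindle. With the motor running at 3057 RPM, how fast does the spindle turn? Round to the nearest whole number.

the motor → shaft 2 (chain, 32/30): 3057 ÷ 1.0667 = 2865.9 RPM
shaft 2 → shaft 3 (chain, 76/44): 2865.9 ÷ 1.7273 = 1659.2 RPM
shaft 3 → the spindle (gear mesh, 15/132): 1659.2 ÷ 0.11364 = 14601 RPM

14601 RPM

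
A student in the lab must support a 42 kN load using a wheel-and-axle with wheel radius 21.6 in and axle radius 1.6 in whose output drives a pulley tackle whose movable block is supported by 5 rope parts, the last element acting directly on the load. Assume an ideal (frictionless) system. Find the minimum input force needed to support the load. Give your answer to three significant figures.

0.622 kN

Wheel-and-axle MA = R/r = 21.6/1.6 = 13.5.
Block-and-tackle MA = number of supporting rope parts = 5.
Combined ideal MA = 13.5 × 5 = 67.5.
Effort = load / MA = 42 / 67.5 = 0.62222 kN.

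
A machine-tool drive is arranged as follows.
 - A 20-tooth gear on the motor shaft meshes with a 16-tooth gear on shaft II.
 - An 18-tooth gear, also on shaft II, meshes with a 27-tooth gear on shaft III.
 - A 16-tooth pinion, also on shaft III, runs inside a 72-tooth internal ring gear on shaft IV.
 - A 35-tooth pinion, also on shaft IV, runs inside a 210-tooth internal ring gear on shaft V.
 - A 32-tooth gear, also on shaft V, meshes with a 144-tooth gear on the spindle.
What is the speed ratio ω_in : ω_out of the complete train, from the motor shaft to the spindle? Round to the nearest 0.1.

Each stage contributes driven/driver: gear mesh 16/20 = 0.8, gear mesh 27/18 = 1.5, internal gear 72/16 = 4.5, internal gear 210/35 = 6, gear mesh 144/32 = 4.5.
Overall: 0.8 × 1.5 × 4.5 × 6 × 4.5 = 145.8.

145.8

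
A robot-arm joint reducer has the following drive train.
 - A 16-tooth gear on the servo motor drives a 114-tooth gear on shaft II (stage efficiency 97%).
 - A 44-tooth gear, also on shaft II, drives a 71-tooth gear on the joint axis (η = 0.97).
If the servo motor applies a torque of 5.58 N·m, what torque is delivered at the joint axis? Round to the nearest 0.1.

After the gear mesh (114/16): 5.58 × 7.125 × 0.97 = 38.565 N·m
After the gear mesh (71/44): 38.565 × 1.6136 × 0.97 = 60.363 N·m

60.4 N·m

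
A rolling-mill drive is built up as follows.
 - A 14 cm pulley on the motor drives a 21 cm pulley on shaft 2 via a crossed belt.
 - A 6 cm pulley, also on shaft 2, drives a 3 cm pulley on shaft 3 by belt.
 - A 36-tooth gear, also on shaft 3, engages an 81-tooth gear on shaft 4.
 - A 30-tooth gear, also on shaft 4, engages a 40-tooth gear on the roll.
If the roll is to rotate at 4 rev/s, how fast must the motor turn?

9 rev/s

Overall ratio R = 1.5 × 0.5 × 2.25 × 1.3333 = 2.25.
Required input speed = output speed × R = 4 × 2.25 = 9 rev/s.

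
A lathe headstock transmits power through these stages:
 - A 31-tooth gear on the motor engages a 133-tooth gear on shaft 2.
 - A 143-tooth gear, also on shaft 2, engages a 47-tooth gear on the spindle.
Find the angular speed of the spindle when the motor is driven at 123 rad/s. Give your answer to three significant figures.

87.2 rad/s

Gear mesh: ratio = 133/31 = 4.2903, so shaft 2 turns at 123 / 4.2903 = 28.669 rad/s.
Gear mesh: ratio = 47/143 = 0.32867, so the spindle turns at 28.669 / 0.32867 = 87.227 rad/s.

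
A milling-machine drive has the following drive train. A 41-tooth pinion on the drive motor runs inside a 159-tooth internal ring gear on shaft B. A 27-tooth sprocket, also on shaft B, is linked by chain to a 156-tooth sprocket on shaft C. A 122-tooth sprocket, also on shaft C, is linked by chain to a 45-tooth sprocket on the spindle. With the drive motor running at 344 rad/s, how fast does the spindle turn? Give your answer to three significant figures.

Internal gear: ratio = 159/41 = 3.878, so shaft B turns at 344 / 3.878 = 88.704 rad/s.
Chain: ratio = 156/27 = 5.7778, so shaft C turns at 88.704 / 5.7778 = 15.353 rad/s.
Chain: ratio = 45/122 = 0.36885, so the spindle turns at 15.353 / 0.36885 = 41.623 rad/s.

41.6 rad/s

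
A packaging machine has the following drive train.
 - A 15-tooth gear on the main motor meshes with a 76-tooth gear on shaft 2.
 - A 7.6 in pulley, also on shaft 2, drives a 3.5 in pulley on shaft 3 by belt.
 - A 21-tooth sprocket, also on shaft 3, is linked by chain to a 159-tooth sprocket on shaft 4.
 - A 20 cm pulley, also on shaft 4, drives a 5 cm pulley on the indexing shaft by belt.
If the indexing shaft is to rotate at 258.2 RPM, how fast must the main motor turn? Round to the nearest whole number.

Overall ratio R = 5.0667 × 0.46053 × 7.5714 × 0.25 = 4.4167.
Required input speed = output speed × R = 258.2 × 4.4167 = 1140.4 RPM.

1140 RPM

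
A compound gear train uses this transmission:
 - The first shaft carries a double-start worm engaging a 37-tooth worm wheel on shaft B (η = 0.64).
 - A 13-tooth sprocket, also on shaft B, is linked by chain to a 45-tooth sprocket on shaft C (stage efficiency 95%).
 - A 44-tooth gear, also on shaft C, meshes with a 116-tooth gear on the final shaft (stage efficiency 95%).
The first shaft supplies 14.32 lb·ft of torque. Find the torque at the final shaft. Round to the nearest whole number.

1396 lb·ft

Worm: ratio = 37/2 = 18.5; torque at shaft B = 14.32 × 18.5 × 0.64 = 169.55 lb·ft.
Chain: ratio = 45/13 = 3.4615; torque at shaft C = 169.55 × 3.4615 × 0.95 = 557.55 lb·ft.
Gear mesh: ratio = 116/44 = 2.6364; torque at the final shaft = 557.55 × 2.6364 × 0.95 = 1396.4 lb·ft.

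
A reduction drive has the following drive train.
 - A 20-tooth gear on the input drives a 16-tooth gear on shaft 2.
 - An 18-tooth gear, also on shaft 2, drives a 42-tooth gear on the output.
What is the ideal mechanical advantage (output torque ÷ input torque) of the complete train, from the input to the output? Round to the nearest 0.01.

Each stage contributes driven/driver: gear mesh 16/20 = 0.8, gear mesh 42/18 = 2.3333.
Overall: 0.8 × 2.3333 = 1.8667.

1.87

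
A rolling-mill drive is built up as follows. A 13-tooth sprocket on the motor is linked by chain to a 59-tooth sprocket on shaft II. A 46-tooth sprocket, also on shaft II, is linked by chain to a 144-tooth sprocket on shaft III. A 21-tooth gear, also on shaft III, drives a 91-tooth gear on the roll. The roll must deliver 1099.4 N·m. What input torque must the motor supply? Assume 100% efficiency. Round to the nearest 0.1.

Overall ratio R = 4.5385 × 3.1304 × 4.3333 = 61.565.
Input torque = output torque / R = 1099.4 / 61.565 = 17.857 N·m.

17.9 N·m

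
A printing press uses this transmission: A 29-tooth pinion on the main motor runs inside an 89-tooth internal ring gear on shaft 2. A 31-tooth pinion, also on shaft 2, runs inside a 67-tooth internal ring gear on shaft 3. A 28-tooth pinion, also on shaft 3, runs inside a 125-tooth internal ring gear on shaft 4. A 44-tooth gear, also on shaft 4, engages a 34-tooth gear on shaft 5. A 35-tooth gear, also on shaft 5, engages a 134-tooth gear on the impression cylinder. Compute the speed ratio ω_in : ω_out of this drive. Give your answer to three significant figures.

87.6

Each stage contributes driven/driver: internal gear 89/29 = 3.069, internal gear 67/31 = 2.1613, internal gear 125/28 = 4.4643, gear mesh 34/44 = 0.77273, gear mesh 134/35 = 3.8286.
Overall: 3.069 × 2.1613 × 4.4643 × 0.77273 × 3.8286 = 87.603.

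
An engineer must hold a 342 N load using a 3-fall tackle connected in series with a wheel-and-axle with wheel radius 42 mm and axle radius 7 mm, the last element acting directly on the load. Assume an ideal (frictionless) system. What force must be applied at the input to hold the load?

Block-and-tackle MA = number of supporting rope parts = 3.
Wheel-and-axle MA = R/r = 42/7 = 6.
Combined ideal MA = 3 × 6 = 18.
Effort = load / MA = 342 / 18 = 19 N.

19 N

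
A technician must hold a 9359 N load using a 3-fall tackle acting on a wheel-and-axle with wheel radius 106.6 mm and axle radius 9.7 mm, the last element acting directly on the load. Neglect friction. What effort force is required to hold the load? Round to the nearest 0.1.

283.9 N

Block-and-tackle MA = number of supporting rope parts = 3.
Wheel-and-axle MA = R/r = 106.6/9.7 = 10.99.
Combined ideal MA = 3 × 10.99 = 32.969.
Effort = load / MA = 9359 / 32.969 = 283.87 N.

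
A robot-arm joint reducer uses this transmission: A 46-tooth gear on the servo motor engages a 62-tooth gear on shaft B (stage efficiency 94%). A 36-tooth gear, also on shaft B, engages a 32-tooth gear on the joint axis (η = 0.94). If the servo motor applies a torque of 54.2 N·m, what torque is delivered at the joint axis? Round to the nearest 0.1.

gear mesh 62/46 = 1.3478 → τ = 54.2·1.3478·0.94 = 68.669 N·m
gear mesh 32/36 = 0.88889 → τ = 68.669·0.88889·0.94 = 57.377 N·m

57.4 N·m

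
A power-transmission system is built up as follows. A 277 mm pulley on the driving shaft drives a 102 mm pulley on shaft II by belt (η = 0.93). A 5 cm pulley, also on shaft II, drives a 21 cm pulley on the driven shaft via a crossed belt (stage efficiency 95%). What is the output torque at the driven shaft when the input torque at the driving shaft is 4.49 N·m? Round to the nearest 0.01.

6.14 N·m

After the belt (102/277): 4.49 × 0.36823 × 0.93 = 1.5376 N·m
After the belt (21/5): 1.5376 × 4.2 × 0.95 = 6.1351 N·m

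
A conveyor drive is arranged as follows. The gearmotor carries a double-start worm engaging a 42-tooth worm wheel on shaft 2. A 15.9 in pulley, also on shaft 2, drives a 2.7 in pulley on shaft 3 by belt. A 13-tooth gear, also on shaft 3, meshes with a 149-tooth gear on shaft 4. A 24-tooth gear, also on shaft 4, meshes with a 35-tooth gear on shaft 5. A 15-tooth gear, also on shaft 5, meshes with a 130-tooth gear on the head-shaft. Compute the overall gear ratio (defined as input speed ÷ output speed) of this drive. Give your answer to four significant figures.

516.6

Each stage contributes driven/driver: worm 42/2 = 21, belt 2.7/15.9 = 0.16981, gear mesh 149/13 = 11.462, gear mesh 35/24 = 1.4583, gear mesh 130/15 = 8.6667.
Overall: 21 × 0.16981 × 11.462 × 1.4583 × 8.6667 = 516.58.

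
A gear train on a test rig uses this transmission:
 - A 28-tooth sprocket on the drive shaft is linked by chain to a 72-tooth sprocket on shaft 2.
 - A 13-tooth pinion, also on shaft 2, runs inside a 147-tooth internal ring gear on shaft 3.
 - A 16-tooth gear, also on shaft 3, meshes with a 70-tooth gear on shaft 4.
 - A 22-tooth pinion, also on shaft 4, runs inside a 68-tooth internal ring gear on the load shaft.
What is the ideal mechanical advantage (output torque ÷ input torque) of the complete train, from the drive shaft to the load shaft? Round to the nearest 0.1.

Each stage contributes driven/driver: chain 72/28 = 2.5714, internal gear 147/13 = 11.308, gear mesh 70/16 = 4.375, internal gear 68/22 = 3.0909.
Overall: 2.5714 × 11.308 × 4.375 × 3.0909 = 393.2.

393.2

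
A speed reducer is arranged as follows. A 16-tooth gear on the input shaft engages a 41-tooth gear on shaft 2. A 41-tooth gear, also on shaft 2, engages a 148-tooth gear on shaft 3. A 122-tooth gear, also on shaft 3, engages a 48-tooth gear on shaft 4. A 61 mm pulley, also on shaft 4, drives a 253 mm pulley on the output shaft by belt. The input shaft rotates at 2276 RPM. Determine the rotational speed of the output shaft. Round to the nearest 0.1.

the input shaft → shaft 2 (gear mesh, 41/16): 2276 ÷ 2.5625 = 888.2 RPM
shaft 2 → shaft 3 (gear mesh, 148/41): 888.2 ÷ 3.6098 = 246.05 RPM
shaft 3 → shaft 4 (gear mesh, 48/122): 246.05 ÷ 0.39344 = 625.39 RPM
shaft 4 → the output shaft (belt, 253/61): 625.39 ÷ 4.1475 = 150.79 RPM

150.8 RPM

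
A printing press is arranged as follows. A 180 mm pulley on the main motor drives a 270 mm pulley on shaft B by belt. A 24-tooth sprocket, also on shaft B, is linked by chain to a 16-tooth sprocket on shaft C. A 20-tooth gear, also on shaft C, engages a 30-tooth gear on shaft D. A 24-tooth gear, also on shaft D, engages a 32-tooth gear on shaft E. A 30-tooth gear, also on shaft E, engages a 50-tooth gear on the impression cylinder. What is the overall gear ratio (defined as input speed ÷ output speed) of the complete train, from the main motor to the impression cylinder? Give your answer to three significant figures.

3.33

Each stage contributes driven/driver: belt 270/180 = 1.5, chain 16/24 = 0.66667, gear mesh 30/20 = 1.5, gear mesh 32/24 = 1.3333, gear mesh 50/30 = 1.6667.
Overall: 1.5 × 0.66667 × 1.5 × 1.3333 × 1.6667 = 3.3333.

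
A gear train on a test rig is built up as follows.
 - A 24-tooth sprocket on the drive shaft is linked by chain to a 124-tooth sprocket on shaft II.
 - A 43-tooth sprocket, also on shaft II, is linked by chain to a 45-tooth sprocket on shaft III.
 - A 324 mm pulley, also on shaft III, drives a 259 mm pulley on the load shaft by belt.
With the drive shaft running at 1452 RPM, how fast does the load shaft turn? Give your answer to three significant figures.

336 RPM

the drive shaft → shaft II (chain, 124/24): 1452 ÷ 5.1667 = 281.03 RPM
shaft II → shaft III (chain, 45/43): 281.03 ÷ 1.0465 = 268.54 RPM
shaft III → the load shaft (belt, 259/324): 268.54 ÷ 0.79938 = 335.94 RPM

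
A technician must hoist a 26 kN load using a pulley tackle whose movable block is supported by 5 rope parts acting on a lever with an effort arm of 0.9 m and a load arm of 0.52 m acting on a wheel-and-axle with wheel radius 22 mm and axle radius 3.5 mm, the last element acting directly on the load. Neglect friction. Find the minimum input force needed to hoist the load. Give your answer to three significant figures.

0.478 kN

Block-and-tackle MA = number of supporting rope parts = 5.
Lever MA = effort arm / load arm = 0.9/0.52 = 1.7308.
Wheel-and-axle MA = R/r = 22/3.5 = 6.2857.
Combined ideal MA = 5 × 1.7308 × 6.2857 = 54.396.
Effort = load / MA = 26 / 54.396 = 0.47798 kN.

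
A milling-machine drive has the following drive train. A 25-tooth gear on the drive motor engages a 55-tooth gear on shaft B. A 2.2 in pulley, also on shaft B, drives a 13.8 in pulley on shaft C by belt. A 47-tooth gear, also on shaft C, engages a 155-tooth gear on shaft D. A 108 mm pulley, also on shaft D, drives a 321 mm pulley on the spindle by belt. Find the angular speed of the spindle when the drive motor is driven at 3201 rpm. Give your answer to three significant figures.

gear mesh 55/25 = 2.2 → 3201/2.2 = 1455 rpm
belt 13.8/2.2 = 6.2727 → 1455/6.2727 = 231.96 rpm
gear mesh 155/47 = 3.2979 → 231.96/3.2979 = 70.335 rpm
belt 321/108 = 2.9722 → 70.335/2.9722 = 23.664 rpm

23.7 rpm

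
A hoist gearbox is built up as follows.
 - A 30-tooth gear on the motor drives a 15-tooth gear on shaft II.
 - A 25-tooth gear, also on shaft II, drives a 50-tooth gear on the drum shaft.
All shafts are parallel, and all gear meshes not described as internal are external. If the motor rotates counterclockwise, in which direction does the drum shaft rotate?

the motor → shaft II: external mesh, 1 reversal → CW.
shaft II → the drum shaft: external mesh, 1 reversal → CCW.
2 reversals in total — an even number — so the drum shaft turns the same way as the motor.

counterclockwise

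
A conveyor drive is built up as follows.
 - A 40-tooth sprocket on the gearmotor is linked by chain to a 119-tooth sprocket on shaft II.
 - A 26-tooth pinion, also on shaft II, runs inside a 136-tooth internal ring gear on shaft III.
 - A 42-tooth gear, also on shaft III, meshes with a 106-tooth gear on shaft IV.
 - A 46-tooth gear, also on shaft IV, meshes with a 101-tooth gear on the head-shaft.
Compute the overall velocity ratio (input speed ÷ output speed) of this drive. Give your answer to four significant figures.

Each stage contributes driven/driver: chain 119/40 = 2.975, internal gear 136/26 = 5.2308, gear mesh 106/42 = 2.5238, gear mesh 101/46 = 2.1957.
Overall: 2.975 × 5.2308 × 2.5238 × 2.1957 = 86.233.

86.23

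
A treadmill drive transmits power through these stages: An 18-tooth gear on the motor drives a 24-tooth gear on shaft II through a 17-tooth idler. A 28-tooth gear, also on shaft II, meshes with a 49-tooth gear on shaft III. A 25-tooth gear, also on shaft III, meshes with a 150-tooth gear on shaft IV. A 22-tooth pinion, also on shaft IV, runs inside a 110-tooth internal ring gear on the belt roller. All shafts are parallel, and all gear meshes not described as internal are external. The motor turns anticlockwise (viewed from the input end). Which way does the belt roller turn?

anticlockwise

the motor → shaft II: driver → idler → driven is 2 external meshes, 2 reversals → CCW.
shaft II → shaft III: external mesh, 1 reversal → CW.
shaft III → shaft IV: external mesh, 1 reversal → CCW.
shaft IV → the belt roller: internal mesh, same direction → CCW.
4 reversals in total — an even number — so the belt roller turns the same way as the motor.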